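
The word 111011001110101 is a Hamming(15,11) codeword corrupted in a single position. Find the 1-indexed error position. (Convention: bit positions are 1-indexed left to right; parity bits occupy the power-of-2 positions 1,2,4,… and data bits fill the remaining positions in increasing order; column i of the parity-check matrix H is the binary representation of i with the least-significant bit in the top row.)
Syndrome s = H · r^T (mod 2), r = 111011001110101:
  s[0] = (101010101010101)·(111011001110101) mod 2 = 1+0+1+0+1+0+0+0+1+0+1+0+1+0+1 mod 2 = 1
  s[1] = (011001100110011)·(111011001110101) mod 2 = 0+1+1+0+0+1+0+0+0+1+1+0+0+0+1 mod 2 = 0
  s[2] = (000111100001111)·(111011001110101) mod 2 = 0+0+0+0+1+1+0+0+0+0+0+0+1+0+1 mod 2 = 0
  s[3] = (000000011111111)·(111011001110101) mod 2 = 0+0+0+0+0+0+0+0+1+1+1+0+1+0+1 mod 2 = 1
Syndrome = 1001
Column i of H is the binary representation of i, so the syndrome is the binary index of the flipped bit.
Read s = 1001 with s[0] as LSB: 1·2^0 + 0·2^1 + 0·2^2 + 1·2^3 = 9.
Error is at bit position 9.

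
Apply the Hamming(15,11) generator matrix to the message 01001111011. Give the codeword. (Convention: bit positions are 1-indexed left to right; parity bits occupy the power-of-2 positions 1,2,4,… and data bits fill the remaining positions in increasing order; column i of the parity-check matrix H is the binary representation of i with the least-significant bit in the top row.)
Codeword c = d · G (mod 2), d = 01001111011:
  c[0] = d·G[:,0] = (01001111011)·(11011010101) mod 2 = 0+1+0+0+1+0+1+0+0+0+1 mod 2 = 0
  c[1] = d·G[:,1] = (01001111011)·(10110110011) mod 2 = 0+0+0+0+0+1+1+0+0+1+1 mod 2 = 0
  c[2] = d·G[:,2] = (01001111011)·(10000000000) mod 2 = 0+0+0+0+0+0+0+0+0+0+0 mod 2 = 0
  c[3] = d·G[:,3] = (01001111011)·(01110001111) mod 2 = 0+1+0+0+0+0+0+1+0+1+1 mod 2 = 0
  c[4] = d·G[:,4] = (01001111011)·(01000000000) mod 2 = 0+1+0+0+0+0+0+0+0+0+0 mod 2 = 1
  c[5] = d·G[:,5] = (01001111011)·(00100000000) mod 2 = 0+0+0+0+0+0+0+0+0+0+0 mod 2 = 0
  c[6] = d·G[:,6] = (01001111011)·(00010000000) mod 2 = 0+0+0+0+0+0+0+0+0+0+0 mod 2 = 0
  c[7] = d·G[:,7] = (01001111011)·(00001111111) mod 2 = 0+0+0+0+1+1+1+1+0+1+1 mod 2 = 0
  c[8] = d·G[:,8] = (01001111011)·(00001000000) mod 2 = 0+0+0+0+1+0+0+0+0+0+0 mod 2 = 1
  c[9] = d·G[:,9] = (01001111011)·(00000100000) mod 2 = 0+0+0+0+0+1+0+0+0+0+0 mod 2 = 1
  c[10] = d·G[:,10] = (01001111011)·(00000010000) mod 2 = 0+0+0+0+0+0+1+0+0+0+0 mod 2 = 1
  c[11] = d·G[:,11] = (01001111011)·(00000001000) mod 2 = 0+0+0+0+0+0+0+1+0+0+0 mod 2 = 1
  c[12] = d·G[:,12] = (01001111011)·(00000000100) mod 2 = 0+0+0+0+0+0+0+0+0+0+0 mod 2 = 0
  c[13] = d·G[:,13] = (01001111011)·(00000000010) mod 2 = 0+0+0+0+0+0+0+0+0+1+0 mod 2 = 1
  c[14] = d·G[:,14] = (01001111011)·(00000000001) mod 2 = 0+0+0+0+0+0+0+0+0+0+1 mod 2 = 1
Codeword = 000010001111011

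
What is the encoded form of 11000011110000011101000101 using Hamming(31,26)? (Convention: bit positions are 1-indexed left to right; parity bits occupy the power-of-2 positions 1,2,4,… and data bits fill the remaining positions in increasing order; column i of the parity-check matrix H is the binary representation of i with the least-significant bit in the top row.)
Codeword c = d · G (mod 2), d = 11000011110000011101000101:
  c[0] = d·G[:,0] = (11000011110000011101000101)·(11011010101101010101010101) mod 2 = 1+1+0+0+0+0+1+0+1+0+0+0+0+0+0+1+0+1+0+1+0+0+0+1+0+1 mod 2 = 1
  c[1] = d·G[:,1] = (11000011110000011101000101)·(10110110011011001100110011) mod 2 = 1+0+0+0+0+0+1+0+0+1+0+0+0+0+0+0+1+1+0+0+0+0+0+0+0+1 mod 2 = 0
  c[2] = d·G[:,2] = (11000011110000011101000101)·(10000000000000000000000000) mod 2 = 1+0+0+0+0+0+0+0+0+0+0+0+0+0+0+0+0+0+0+0+0+0+0+0+0+0 mod 2 = 1
  c[3] = d·G[:,3] = (11000011110000011101000101)·(01110001111000111100001111) mod 2 = 0+1+0+0+0+0+0+1+1+1+0+0+0+0+0+1+1+1+0+0+0+0+0+1+0+1 mod 2 = 1
  c[4] = d·G[:,4] = (11000011110000011101000101)·(01000000000000000000000000) mod 2 = 0+1+0+0+0+0+0+0+0+0+0+0+0+0+0+0+0+0+0+0+0+0+0+0+0+0 mod 2 = 1
  c[5] = d·G[:,5] = (11000011110000011101000101)·(00100000000000000000000000) mod 2 = 0+0+0+0+0+0+0+0+0+0+0+0+0+0+0+0+0+0+0+0+0+0+0+0+0+0 mod 2 = 0
  c[6] = d·G[:,6] = (11000011110000011101000101)·(00010000000000000000000000) mod 2 = 0+0+0+0+0+0+0+0+0+0+0+0+0+0+0+0+0+0+0+0+0+0+0+0+0+0 mod 2 = 0
  c[7] = d·G[:,7] = (11000011110000011101000101)·(00001111111000000011111111) mod 2 = 0+0+0+0+0+0+1+1+1+1+0+0+0+0+0+0+0+0+0+1+0+0+0+1+0+1 mod 2 = 1
  c[8] = d·G[:,8] = (11000011110000011101000101)·(00001000000000000000000000) mod 2 = 0+0+0+0+0+0+0+0+0+0+0+0+0+0+0+0+0+0+0+0+0+0+0+0+0+0 mod 2 = 0
  c[9] = d·G[:,9] = (11000011110000011101000101)·(00000100000000000000000000) mod 2 = 0+0+0+0+0+0+0+0+0+0+0+0+0+0+0+0+0+0+0+0+0+0+0+0+0+0 mod 2 = 0
  c[10] = d·G[:,10] = (11000011110000011101000101)·(00000010000000000000000000) mod 2 = 0+0+0+0+0+0+1+0+0+0+0+0+0+0+0+0+0+0+0+0+0+0+0+0+0+0 mod 2 = 1
  c[11] = d·G[:,11] = (11000011110000011101000101)·(00000001000000000000000000) mod 2 = 0+0+0+0+0+0+0+1+0+0+0+0+0+0+0+0+0+0+0+0+0+0+0+0+0+0 mod 2 = 1
  c[12] = d·G[:,12] = (11000011110000011101000101)·(00000000100000000000000000) mod 2 = 0+0+0+0+0+0+0+0+1+0+0+0+0+0+0+0+0+0+0+0+0+0+0+0+0+0 mod 2 = 1
  c[13] = d·G[:,13] = (11000011110000011101000101)·(00000000010000000000000000) mod 2 = 0+0+0+0+0+0+0+0+0+1+0+0+0+0+0+0+0+0+0+0+0+0+0+0+0+0 mod 2 = 1
  c[14] = d·G[:,14] = (11000011110000011101000101)·(00000000001000000000000000) mod 2 = 0+0+0+0+0+0+0+0+0+0+0+0+0+0+0+0+0+0+0+0+0+0+0+0+0+0 mod 2 = 0
  c[15] = d·G[:,15] = (11000011110000011101000101)·(00000000000111111111111111) mod 2 = 0+0+0+0+0+0+0+0+0+0+0+0+0+0+0+1+1+1+0+1+0+0+0+1+0+1 mod 2 = 0
  c[16] = d·G[:,16] = (11000011110000011101000101)·(00000000000100000000000000) mod 2 = 0+0+0+0+0+0+0+0+0+0+0+0+0+0+0+0+0+0+0+0+0+0+0+0+0+0 mod 2 = 0
  c[17] = d·G[:,17] = (11000011110000011101000101)·(00000000000010000000000000) mod 2 = 0+0+0+0+0+0+0+0+0+0+0+0+0+0+0+0+0+0+0+0+0+0+0+0+0+0 mod 2 = 0
  c[18] = d·G[:,18] = (11000011110000011101000101)·(00000000000001000000000000) mod 2 = 0+0+0+0+0+0+0+0+0+0+0+0+0+0+0+0+0+0+0+0+0+0+0+0+0+0 mod 2 = 0
  c[19] = d·G[:,19] = (11000011110000011101000101)·(00000000000000100000000000) mod 2 = 0+0+0+0+0+0+0+0+0+0+0+0+0+0+0+0+0+0+0+0+0+0+0+0+0+0 mod 2 = 0
  c[20] = d·G[:,20] = (11000011110000011101000101)·(00000000000000010000000000) mod 2 = 0+0+0+0+0+0+0+0+0+0+0+0+0+0+0+1+0+0+0+0+0+0+0+0+0+0 mod 2 = 1
  c[21] = d·G[:,21] = (11000011110000011101000101)·(00000000000000001000000000) mod 2 = 0+0+0+0+0+0+0+0+0+0+0+0+0+0+0+0+1+0+0+0+0+0+0+0+0+0 mod 2 = 1
  c[22] = d·G[:,22] = (11000011110000011101000101)·(00000000000000000100000000) mod 2 = 0+0+0+0+0+0+0+0+0+0+0+0+0+0+0+0+0+1+0+0+0+0+0+0+0+0 mod 2 = 1
  c[23] = d·G[:,23] = (11000011110000011101000101)·(00000000000000000010000000) mod 2 = 0+0+0+0+0+0+0+0+0+0+0+0+0+0+0+0+0+0+0+0+0+0+0+0+0+0 mod 2 = 0
  c[24] = d·G[:,24] = (11000011110000011101000101)·(00000000000000000001000000) mod 2 = 0+0+0+0+0+0+0+0+0+0+0+0+0+0+0+0+0+0+0+1+0+0+0+0+0+0 mod 2 = 1
  c[25] = d·G[:,25] = (11000011110000011101000101)·(00000000000000000000100000) mod 2 = 0+0+0+0+0+0+0+0+0+0+0+0+0+0+0+0+0+0+0+0+0+0+0+0+0+0 mod 2 = 0
  c[26] = d·G[:,26] = (11000011110000011101000101)·(00000000000000000000010000) mod 2 = 0+0+0+0+0+0+0+0+0+0+0+0+0+0+0+0+0+0+0+0+0+0+0+0+0+0 mod 2 = 0
  c[27] = d·G[:,27] = (11000011110000011101000101)·(00000000000000000000001000) mod 2 = 0+0+0+0+0+0+0+0+0+0+0+0+0+0+0+0+0+0+0+0+0+0+0+0+0+0 mod 2 = 0
  c[28] = d·G[:,28] = (11000011110000011101000101)·(00000000000000000000000100) mod 2 = 0+0+0+0+0+0+0+0+0+0+0+0+0+0+0+0+0+0+0+0+0+0+0+1+0+0 mod 2 = 1
  c[29] = d·G[:,29] = (11000011110000011101000101)·(00000000000000000000000010) mod 2 = 0+0+0+0+0+0+0+0+0+0+0+0+0+0+0+0+0+0+0+0+0+0+0+0+0+0 mod 2 = 0
  c[30] = d·G[:,30] = (11000011110000011101000101)·(00000000000000000000000001) mod 2 = 0+0+0+0+0+0+0+0+0+0+0+0+0+0+0+0+0+0+0+0+0+0+0+0+0+1 mod 2 = 1
Codeword = 1011100100111100000011101000101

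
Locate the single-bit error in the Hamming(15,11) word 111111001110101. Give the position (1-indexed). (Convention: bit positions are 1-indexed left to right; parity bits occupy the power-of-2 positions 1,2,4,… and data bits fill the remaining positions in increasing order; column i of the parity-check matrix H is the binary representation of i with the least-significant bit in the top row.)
Syndrome s = H · r^T (mod 2), r = 111111001110101:
  s[0] = (101010101010101)·(111111001110101) mod 2 = 1+0+1+0+1+0+0+0+1+0+1+0+1+0+1 mod 2 = 1
  s[1] = (011001100110011)·(111111001110101) mod 2 = 0+1+1+0+0+1+0+0+0+1+1+0+0+0+1 mod 2 = 0
  s[2] = (000111100001111)·(111111001110101) mod 2 = 0+0+0+1+1+1+0+0+0+0+0+0+1+0+1 mod 2 = 1
  s[3] = (000000011111111)·(111111001110101) mod 2 = 0+0+0+0+0+0+0+0+1+1+1+0+1+0+1 mod 2 = 1
Syndrome = 1011
Column i of H is the binary representation of i, so the syndrome is the binary index of the flipped bit.
Read s = 1011 with s[0] as LSB: 1·2^0 + 0·2^1 + 1·2^2 + 1·2^3 = 13.
Error is at bit position 13.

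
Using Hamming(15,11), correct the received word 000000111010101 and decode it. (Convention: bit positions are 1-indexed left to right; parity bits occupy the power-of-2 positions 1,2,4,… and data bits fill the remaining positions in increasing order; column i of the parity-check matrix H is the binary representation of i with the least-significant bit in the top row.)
Syndrome s = H · r^T (mod 2), r = 000000111010101:
  s[0] = (101010101010101)·(000000111010101) mod 2 = 0+0+0+0+0+0+1+0+1+0+1+0+1+0+1 mod 2 = 1
  s[1] = (011001100110011)·(000000111010101) mod 2 = 0+0+0+0+0+0+1+0+0+0+1+0+0+0+1 mod 2 = 1
  s[2] = (000111100001111)·(000000111010101) mod 2 = 0+0+0+0+0+0+1+0+0+0+0+0+1+0+1 mod 2 = 1
  s[3] = (000000011111111)·(000000111010101) mod 2 = 0+0+0+0+0+0+0+1+1+0+1+0+1+0+1 mod 2 = 1
Syndrome = 1111
Column 15 of H equals this syndrome → error at bit 15 (1-indexed).
Flip bit 15: 000000111010101 → 000000111010100
Extract data bits at positions {3,5,6,7,9,10,11,12,13,14,15}: 00011010100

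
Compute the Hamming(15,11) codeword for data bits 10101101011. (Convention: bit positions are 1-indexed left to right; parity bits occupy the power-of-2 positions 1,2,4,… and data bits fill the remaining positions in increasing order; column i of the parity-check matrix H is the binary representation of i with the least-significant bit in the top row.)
Codeword c = d · G (mod 2), d = 10101101011:
  c[0] = d·G[:,0] = (10101101011)·(11011010101) mod 2 = 1+0+0+0+1+0+0+0+0+0+1 mod 2 = 1
  c[1] = d·G[:,1] = (10101101011)·(10110110011) mod 2 = 1+0+1+0+0+1+0+0+0+1+1 mod 2 = 1
  c[2] = d·G[:,2] = (10101101011)·(10000000000) mod 2 = 1+0+0+0+0+0+0+0+0+0+0 mod 2 = 1
  c[3] = d·G[:,3] = (10101101011)·(01110001111) mod 2 = 0+0+1+0+0+0+0+1+0+1+1 mod 2 = 0
  c[4] = d·G[:,4] = (10101101011)·(01000000000) mod 2 = 0+0+0+0+0+0+0+0+0+0+0 mod 2 = 0
  c[5] = d·G[:,5] = (10101101011)·(00100000000) mod 2 = 0+0+1+0+0+0+0+0+0+0+0 mod 2 = 1
  c[6] = d·G[:,6] = (10101101011)·(00010000000) mod 2 = 0+0+0+0+0+0+0+0+0+0+0 mod 2 = 0
  c[7] = d·G[:,7] = (10101101011)·(00001111111) mod 2 = 0+0+0+0+1+1+0+1+0+1+1 mod 2 = 1
  c[8] = d·G[:,8] = (10101101011)·(00001000000) mod 2 = 0+0+0+0+1+0+0+0+0+0+0 mod 2 = 1
  c[9] = d·G[:,9] = (10101101011)·(00000100000) mod 2 = 0+0+0+0+0+1+0+0+0+0+0 mod 2 = 1
  c[10] = d·G[:,10] = (10101101011)·(00000010000) mod 2 = 0+0+0+0+0+0+0+0+0+0+0 mod 2 = 0
  c[11] = d·G[:,11] = (10101101011)·(00000001000) mod 2 = 0+0+0+0+0+0+0+1+0+0+0 mod 2 = 1
  c[12] = d·G[:,12] = (10101101011)·(00000000100) mod 2 = 0+0+0+0+0+0+0+0+0+0+0 mod 2 = 0
  c[13] = d·G[:,13] = (10101101011)·(00000000010) mod 2 = 0+0+0+0+0+0+0+0+0+1+0 mod 2 = 1
  c[14] = d·G[:,14] = (10101101011)·(00000000001) mod 2 = 0+0+0+0+0+0+0+0+0+0+1 mod 2 = 1
Codeword = 111001011101011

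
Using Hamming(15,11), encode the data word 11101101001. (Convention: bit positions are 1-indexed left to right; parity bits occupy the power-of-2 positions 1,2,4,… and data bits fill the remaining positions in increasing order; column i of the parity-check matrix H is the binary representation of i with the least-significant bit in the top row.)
Codeword c = d · G (mod 2), d = 11101101001:
  c[0] = d·G[:,0] = (11101101001)·(11011010101) mod 2 = 1+1+0+0+1+0+0+0+0+0+1 mod 2 = 0
  c[1] = d·G[:,1] = (11101101001)·(10110110011) mod 2 = 1+0+1+0+0+1+0+0+0+0+1 mod 2 = 0
  c[2] = d·G[:,2] = (11101101001)·(10000000000) mod 2 = 1+0+0+0+0+0+0+0+0+0+0 mod 2 = 1
  c[3] = d·G[:,3] = (11101101001)·(01110001111) mod 2 = 0+1+1+0+0+0+0+1+0+0+1 mod 2 = 0
  c[4] = d·G[:,4] = (11101101001)·(01000000000) mod 2 = 0+1+0+0+0+0+0+0+0+0+0 mod 2 = 1
  c[5] = d·G[:,5] = (11101101001)·(00100000000) mod 2 = 0+0+1+0+0+0+0+0+0+0+0 mod 2 = 1
  c[6] = d·G[:,6] = (11101101001)·(00010000000) mod 2 = 0+0+0+0+0+0+0+0+0+0+0 mod 2 = 0
  c[7] = d·G[:,7] = (11101101001)·(00001111111) mod 2 = 0+0+0+0+1+1+0+1+0+0+1 mod 2 = 0
  c[8] = d·G[:,8] = (11101101001)·(00001000000) mod 2 = 0+0+0+0+1+0+0+0+0+0+0 mod 2 = 1
  c[9] = d·G[:,9] = (11101101001)·(00000100000) mod 2 = 0+0+0+0+0+1+0+0+0+0+0 mod 2 = 1
  c[10] = d·G[:,10] = (11101101001)·(00000010000) mod 2 = 0+0+0+0+0+0+0+0+0+0+0 mod 2 = 0
  c[11] = d·G[:,11] = (11101101001)·(00000001000) mod 2 = 0+0+0+0+0+0+0+1+0+0+0 mod 2 = 1
  c[12] = d·G[:,12] = (11101101001)·(00000000100) mod 2 = 0+0+0+0+0+0+0+0+0+0+0 mod 2 = 0
  c[13] = d·G[:,13] = (11101101001)·(00000000010) mod 2 = 0+0+0+0+0+0+0+0+0+0+0 mod 2 = 0
  c[14] = d·G[:,14] = (11101101001)·(00000000001) mod 2 = 0+0+0+0+0+0+0+0+0+0+1 mod 2 = 1
Codeword = 001011001101001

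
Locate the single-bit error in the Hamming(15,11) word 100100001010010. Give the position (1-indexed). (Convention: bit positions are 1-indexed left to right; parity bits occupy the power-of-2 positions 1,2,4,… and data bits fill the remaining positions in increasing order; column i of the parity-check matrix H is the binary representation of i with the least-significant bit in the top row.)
Syndrome s = H · r^T (mod 2), r = 100100001010010:
  s[0] = (101010101010101)·(100100001010010) mod 2 = 1+0+0+0+0+0+0+0+1+0+1+0+0+0+0 mod 2 = 1
  s[1] = (011001100110011)·(100100001010010) mod 2 = 0+0+0+0+0+0+0+0+0+0+1+0+0+1+0 mod 2 = 0
  s[2] = (000111100001111)·(100100001010010) mod 2 = 0+0+0+1+0+0+0+0+0+0+0+0+0+1+0 mod 2 = 0
  s[3] = (000000011111111)·(100100001010010) mod 2 = 0+0+0+0+0+0+0+0+1+0+1+0+0+1+0 mod 2 = 1
Syndrome = 1001
Column i of H is the binary representation of i, so the syndrome is the binary index of the flipped bit.
Read s = 1001 with s[0] as LSB: 1·2^0 + 0·2^1 + 0·2^2 + 1·2^3 = 9.
Error is at bit position 9.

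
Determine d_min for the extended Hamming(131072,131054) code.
d_min = 4 (adding an overall parity bit to Hamming(131071,131054) raises d_min from 3 to 4).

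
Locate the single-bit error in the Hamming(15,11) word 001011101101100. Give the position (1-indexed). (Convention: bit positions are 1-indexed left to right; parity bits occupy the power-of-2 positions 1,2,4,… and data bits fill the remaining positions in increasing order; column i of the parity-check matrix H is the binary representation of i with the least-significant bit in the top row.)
Syndrome s = H · r^T (mod 2), r = 001011101101100:
  s[0] = (101010101010101)·(001011101101100) mod 2 = 0+0+1+0+1+0+1+0+1+0+0+0+1+0+0 mod 2 = 1
  s[1] = (011001100110011)·(001011101101100) mod 2 = 0+0+1+0+0+1+1+0+0+1+0+0+0+0+0 mod 2 = 0
  s[2] = (000111100001111)·(001011101101100) mod 2 = 0+0+0+0+1+1+1+0+0+0+0+1+1+0+0 mod 2 = 1
  s[3] = (000000011111111)·(001011101101100) mod 2 = 0+0+0+0+0+0+0+0+1+1+0+1+1+0+0 mod 2 = 0
Syndrome = 1010
Column i of H is the binary representation of i, so the syndrome is the binary index of the flipped bit.
Read s = 1010 with s[0] as LSB: 1·2^0 + 0·2^1 + 1·2^2 + 0·2^3 = 5.
Error is at bit position 5.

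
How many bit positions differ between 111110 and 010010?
XOR = 101100, count of 1s = 3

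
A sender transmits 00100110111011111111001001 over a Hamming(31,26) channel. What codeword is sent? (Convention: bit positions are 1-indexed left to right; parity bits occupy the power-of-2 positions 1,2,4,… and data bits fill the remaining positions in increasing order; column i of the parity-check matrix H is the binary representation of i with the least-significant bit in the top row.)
Codeword c = d · G (mod 2), d = 00100110111011111111001001:
  c[0] = d·G[:,0] = (00100110111011111111001001)·(11011010101101010101010101) mod 2 = 0+0+0+0+0+0+1+0+1+0+1+0+0+1+0+1+0+1+0+1+0+0+0+0+0+1 mod 2 = 0
  c[1] = d·G[:,1] = (00100110111011111111001001)·(10110110011011001100110011) mod 2 = 0+0+1+0+0+1+1+0+0+1+1+0+1+1+0+0+1+1+0+0+0+0+0+0+0+1 mod 2 = 0
  c[2] = d·G[:,2] = (00100110111011111111001001)·(10000000000000000000000000) mod 2 = 0+0+0+0+0+0+0+0+0+0+0+0+0+0+0+0+0+0+0+0+0+0+0+0+0+0 mod 2 = 0
  c[3] = d·G[:,3] = (00100110111011111111001001)·(01110001111000111100001111) mod 2 = 0+0+1+0+0+0+0+0+1+1+1+0+0+0+1+1+1+1+0+0+0+0+1+0+0+1 mod 2 = 0
  c[4] = d·G[:,4] = (00100110111011111111001001)·(01000000000000000000000000) mod 2 = 0+0+0+0+0+0+0+0+0+0+0+0+0+0+0+0+0+0+0+0+0+0+0+0+0+0 mod 2 = 0
  c[5] = d·G[:,5] = (00100110111011111111001001)·(00100000000000000000000000) mod 2 = 0+0+1+0+0+0+0+0+0+0+0+0+0+0+0+0+0+0+0+0+0+0+0+0+0+0 mod 2 = 1
  c[6] = d·G[:,6] = (00100110111011111111001001)·(00010000000000000000000000) mod 2 = 0+0+0+0+0+0+0+0+0+0+0+0+0+0+0+0+0+0+0+0+0+0+0+0+0+0 mod 2 = 0
  c[7] = d·G[:,7] = (00100110111011111111001001)·(00001111111000000011111111) mod 2 = 0+0+0+0+0+1+1+0+1+1+1+0+0+0+0+0+0+0+1+1+0+0+1+0+0+1 mod 2 = 1
  c[8] = d·G[:,8] = (00100110111011111111001001)·(00001000000000000000000000) mod 2 = 0+0+0+0+0+0+0+0+0+0+0+0+0+0+0+0+0+0+0+0+0+0+0+0+0+0 mod 2 = 0
  c[9] = d·G[:,9] = (00100110111011111111001001)·(00000100000000000000000000) mod 2 = 0+0+0+0+0+1+0+0+0+0+0+0+0+0+0+0+0+0+0+0+0+0+0+0+0+0 mod 2 = 1
  c[10] = d·G[:,10] = (00100110111011111111001001)·(00000010000000000000000000) mod 2 = 0+0+0+0+0+0+1+0+0+0+0+0+0+0+0+0+0+0+0+0+0+0+0+0+0+0 mod 2 = 1
  c[11] = d·G[:,11] = (00100110111011111111001001)·(00000001000000000000000000) mod 2 = 0+0+0+0+0+0+0+0+0+0+0+0+0+0+0+0+0+0+0+0+0+0+0+0+0+0 mod 2 = 0
  c[12] = d·G[:,12] = (00100110111011111111001001)·(00000000100000000000000000) mod 2 = 0+0+0+0+0+0+0+0+1+0+0+0+0+0+0+0+0+0+0+0+0+0+0+0+0+0 mod 2 = 1
  c[13] = d·G[:,13] = (00100110111011111111001001)·(00000000010000000000000000) mod 2 = 0+0+0+0+0+0+0+0+0+1+0+0+0+0+0+0+0+0+0+0+0+0+0+0+0+0 mod 2 = 1
  c[14] = d·G[:,14] = (00100110111011111111001001)·(00000000001000000000000000) mod 2 = 0+0+0+0+0+0+0+0+0+0+1+0+0+0+0+0+0+0+0+0+0+0+0+0+0+0 mod 2 = 1
  c[15] = d·G[:,15] = (00100110111011111111001001)·(00000000000111111111111111) mod 2 = 0+0+0+0+0+0+0+0+0+0+0+0+1+1+1+1+1+1+1+1+0+0+1+0+0+1 mod 2 = 0
  c[16] = d·G[:,16] = (00100110111011111111001001)·(00000000000100000000000000) mod 2 = 0+0+0+0+0+0+0+0+0+0+0+0+0+0+0+0+0+0+0+0+0+0+0+0+0+0 mod 2 = 0
  c[17] = d·G[:,17] = (00100110111011111111001001)·(00000000000010000000000000) mod 2 = 0+0+0+0+0+0+0+0+0+0+0+0+1+0+0+0+0+0+0+0+0+0+0+0+0+0 mod 2 = 1
  c[18] = d·G[:,18] = (00100110111011111111001001)·(00000000000001000000000000) mod 2 = 0+0+0+0+0+0+0+0+0+0+0+0+0+1+0+0+0+0+0+0+0+0+0+0+0+0 mod 2 = 1
  c[19] = d·G[:,19] = (00100110111011111111001001)·(00000000000000100000000000) mod 2 = 0+0+0+0+0+0+0+0+0+0+0+0+0+0+1+0+0+0+0+0+0+0+0+0+0+0 mod 2 = 1
  c[20] = d·G[:,20] = (00100110111011111111001001)·(00000000000000010000000000) mod 2 = 0+0+0+0+0+0+0+0+0+0+0+0+0+0+0+1+0+0+0+0+0+0+0+0+0+0 mod 2 = 1
  c[21] = d·G[:,21] = (00100110111011111111001001)·(00000000000000001000000000) mod 2 = 0+0+0+0+0+0+0+0+0+0+0+0+0+0+0+0+1+0+0+0+0+0+0+0+0+0 mod 2 = 1
  c[22] = d·G[:,22] = (00100110111011111111001001)·(00000000000000000100000000) mod 2 = 0+0+0+0+0+0+0+0+0+0+0+0+0+0+0+0+0+1+0+0+0+0+0+0+0+0 mod 2 = 1
  c[23] = d·G[:,23] = (00100110111011111111001001)·(00000000000000000010000000) mod 2 = 0+0+0+0+0+0+0+0+0+0+0+0+0+0+0+0+0+0+1+0+0+0+0+0+0+0 mod 2 = 1
  c[24] = d·G[:,24] = (00100110111011111111001001)·(00000000000000000001000000) mod 2 = 0+0+0+0+0+0+0+0+0+0+0+0+0+0+0+0+0+0+0+1+0+0+0+0+0+0 mod 2 = 1
  c[25] = d·G[:,25] = (00100110111011111111001001)·(00000000000000000000100000) mod 2 = 0+0+0+0+0+0+0+0+0+0+0+0+0+0+0+0+0+0+0+0+0+0+0+0+0+0 mod 2 = 0
  c[26] = d·G[:,26] = (00100110111011111111001001)·(00000000000000000000010000) mod 2 = 0+0+0+0+0+0+0+0+0+0+0+0+0+0+0+0+0+0+0+0+0+0+0+0+0+0 mod 2 = 0
  c[27] = d·G[:,27] = (00100110111011111111001001)·(00000000000000000000001000) mod 2 = 0+0+0+0+0+0+0+0+0+0+0+0+0+0+0+0+0+0+0+0+0+0+1+0+0+0 mod 2 = 1
  c[28] = d·G[:,28] = (00100110111011111111001001)·(00000000000000000000000100) mod 2 = 0+0+0+0+0+0+0+0+0+0+0+0+0+0+0+0+0+0+0+0+0+0+0+0+0+0 mod 2 = 0
  c[29] = d·G[:,29] = (00100110111011111111001001)·(00000000000000000000000010) mod 2 = 0+0+0+0+0+0+0+0+0+0+0+0+0+0+0+0+0+0+0+0+0+0+0+0+0+0 mod 2 = 0
  c[30] = d·G[:,30] = (00100110111011111111001001)·(00000000000000000000000001) mod 2 = 0+0+0+0+0+0+0+0+0+0+0+0+0+0+0+0+0+0+0+0+0+0+0+0+0+1 mod 2 = 1
Codeword = 0000010101101110011111111001001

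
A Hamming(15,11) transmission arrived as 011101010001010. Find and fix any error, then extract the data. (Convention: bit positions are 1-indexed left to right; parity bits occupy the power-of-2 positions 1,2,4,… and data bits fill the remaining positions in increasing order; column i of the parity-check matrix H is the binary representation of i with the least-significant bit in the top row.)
Syndrome s = H · r^T (mod 2), r = 011101010001010:
  s[0] = (101010101010101)·(011101010001010) mod 2 = 0+0+1+0+0+0+0+0+0+0+0+0+0+0+0 mod 2 = 1
  s[1] = (011001100110011)·(011101010001010) mod 2 = 0+1+1+0+0+1+0+0+0+0+0+0+0+1+0 mod 2 = 0
  s[2] = (000111100001111)·(011101010001010) mod 2 = 0+0+0+1+0+1+0+0+0+0+0+1+0+1+0 mod 2 = 0
  s[3] = (000000011111111)·(011101010001010) mod 2 = 0+0+0+0+0+0+0+1+0+0+0+1+0+1+0 mod 2 = 1
Syndrome = 1001
Column 9 of H equals this syndrome → error at bit 9 (1-indexed).
Flip bit 9: 011101010001010 → 011101011001010
Extract data bits at positions {3,5,6,7,9,10,11,12,13,14,15}: 10101001010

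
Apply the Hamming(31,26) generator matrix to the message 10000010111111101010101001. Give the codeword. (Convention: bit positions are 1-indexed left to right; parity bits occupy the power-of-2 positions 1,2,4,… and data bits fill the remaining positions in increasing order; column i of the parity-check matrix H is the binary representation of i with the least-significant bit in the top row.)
Codeword c = d · G (mod 2), d = 10000010111111101010101001:
  c[0] = d·G[:,0] = (10000010111111101010101001)·(11011010101101010101010101) mod 2 = 1+0+0+0+0+0+1+0+1+0+1+1+0+1+0+0+0+0+0+0+0+0+0+0+0+1 mod 2 = 1
  c[1] = d·G[:,1] = (10000010111111101010101001)·(10110110011011001100110011) mod 2 = 1+0+0+0+0+0+1+0+0+1+1+0+1+1+0+0+1+0+0+0+1+0+0+0+0+1 mod 2 = 1
  c[2] = d·G[:,2] = (10000010111111101010101001)·(10000000000000000000000000) mod 2 = 1+0+0+0+0+0+0+0+0+0+0+0+0+0+0+0+0+0+0+0+0+0+0+0+0+0 mod 2 = 1
  c[3] = d·G[:,3] = (10000010111111101010101001)·(01110001111000111100001111) mod 2 = 0+0+0+0+0+0+0+0+1+1+1+0+0+0+1+0+1+0+0+0+0+0+1+0+0+1 mod 2 = 1
  c[4] = d·G[:,4] = (10000010111111101010101001)·(01000000000000000000000000) mod 2 = 0+0+0+0+0+0+0+0+0+0+0+0+0+0+0+0+0+0+0+0+0+0+0+0+0+0 mod 2 = 0
  c[5] = d·G[:,5] = (10000010111111101010101001)·(00100000000000000000000000) mod 2 = 0+0+0+0+0+0+0+0+0+0+0+0+0+0+0+0+0+0+0+0+0+0+0+0+0+0 mod 2 = 0
  c[6] = d·G[:,6] = (10000010111111101010101001)·(00010000000000000000000000) mod 2 = 0+0+0+0+0+0+0+0+0+0+0+0+0+0+0+0+0+0+0+0+0+0+0+0+0+0 mod 2 = 0
  c[7] = d·G[:,7] = (10000010111111101010101001)·(00001111111000000011111111) mod 2 = 0+0+0+0+0+0+1+0+1+1+1+0+0+0+0+0+0+0+1+0+1+0+1+0+0+1 mod 2 = 0
  c[8] = d·G[:,8] = (10000010111111101010101001)·(00001000000000000000000000) mod 2 = 0+0+0+0+0+0+0+0+0+0+0+0+0+0+0+0+0+0+0+0+0+0+0+0+0+0 mod 2 = 0
  c[9] = d·G[:,9] = (10000010111111101010101001)·(00000100000000000000000000) mod 2 = 0+0+0+0+0+0+0+0+0+0+0+0+0+0+0+0+0+0+0+0+0+0+0+0+0+0 mod 2 = 0
  c[10] = d·G[:,10] = (10000010111111101010101001)·(00000010000000000000000000) mod 2 = 0+0+0+0+0+0+1+0+0+0+0+0+0+0+0+0+0+0+0+0+0+0+0+0+0+0 mod 2 = 1
  c[11] = d·G[:,11] = (10000010111111101010101001)·(00000001000000000000000000) mod 2 = 0+0+0+0+0+0+0+0+0+0+0+0+0+0+0+0+0+0+0+0+0+0+0+0+0+0 mod 2 = 0
  c[12] = d·G[:,12] = (10000010111111101010101001)·(00000000100000000000000000) mod 2 = 0+0+0+0+0+0+0+0+1+0+0+0+0+0+0+0+0+0+0+0+0+0+0+0+0+0 mod 2 = 1
  c[13] = d·G[:,13] = (10000010111111101010101001)·(00000000010000000000000000) mod 2 = 0+0+0+0+0+0+0+0+0+1+0+0+0+0+0+0+0+0+0+0+0+0+0+0+0+0 mod 2 = 1
  c[14] = d·G[:,14] = (10000010111111101010101001)·(00000000001000000000000000) mod 2 = 0+0+0+0+0+0+0+0+0+0+1+0+0+0+0+0+0+0+0+0+0+0+0+0+0+0 mod 2 = 1
  c[15] = d·G[:,15] = (10000010111111101010101001)·(00000000000111111111111111) mod 2 = 0+0+0+0+0+0+0+0+0+0+0+1+1+1+1+0+1+0+1+0+1+0+1+0+0+1 mod 2 = 1
  c[16] = d·G[:,16] = (10000010111111101010101001)·(00000000000100000000000000) mod 2 = 0+0+0+0+0+0+0+0+0+0+0+1+0+0+0+0+0+0+0+0+0+0+0+0+0+0 mod 2 = 1
  c[17] = d·G[:,17] = (10000010111111101010101001)·(00000000000010000000000000) mod 2 = 0+0+0+0+0+0+0+0+0+0+0+0+1+0+0+0+0+0+0+0+0+0+0+0+0+0 mod 2 = 1
  c[18] = d·G[:,18] = (10000010111111101010101001)·(00000000000001000000000000) mod 2 = 0+0+0+0+0+0+0+0+0+0+0+0+0+1+0+0+0+0+0+0+0+0+0+0+0+0 mod 2 = 1
  c[19] = d·G[:,19] = (10000010111111101010101001)·(00000000000000100000000000) mod 2 = 0+0+0+0+0+0+0+0+0+0+0+0+0+0+1+0+0+0+0+0+0+0+0+0+0+0 mod 2 = 1
  c[20] = d·G[:,20] = (10000010111111101010101001)·(00000000000000010000000000) mod 2 = 0+0+0+0+0+0+0+0+0+0+0+0+0+0+0+0+0+0+0+0+0+0+0+0+0+0 mod 2 = 0
  c[21] = d·G[:,21] = (10000010111111101010101001)·(00000000000000001000000000) mod 2 = 0+0+0+0+0+0+0+0+0+0+0+0+0+0+0+0+1+0+0+0+0+0+0+0+0+0 mod 2 = 1
  c[22] = d·G[:,22] = (10000010111111101010101001)·(00000000000000000100000000) mod 2 = 0+0+0+0+0+0+0+0+0+0+0+0+0+0+0+0+0+0+0+0+0+0+0+0+0+0 mod 2 = 0
  c[23] = d·G[:,23] = (10000010111111101010101001)·(00000000000000000010000000) mod 2 = 0+0+0+0+0+0+0+0+0+0+0+0+0+0+0+0+0+0+1+0+0+0+0+0+0+0 mod 2 = 1
  c[24] = d·G[:,24] = (10000010111111101010101001)·(00000000000000000001000000) mod 2 = 0+0+0+0+0+0+0+0+0+0+0+0+0+0+0+0+0+0+0+0+0+0+0+0+0+0 mod 2 = 0
  c[25] = d·G[:,25] = (10000010111111101010101001)·(00000000000000000000100000) mod 2 = 0+0+0+0+0+0+0+0+0+0+0+0+0+0+0+0+0+0+0+0+1+0+0+0+0+0 mod 2 = 1
  c[26] = d·G[:,26] = (10000010111111101010101001)·(00000000000000000000010000) mod 2 = 0+0+0+0+0+0+0+0+0+0+0+0+0+0+0+0+0+0+0+0+0+0+0+0+0+0 mod 2 = 0
  c[27] = d·G[:,27] = (10000010111111101010101001)·(00000000000000000000001000) mod 2 = 0+0+0+0+0+0+0+0+0+0+0+0+0+0+0+0+0+0+0+0+0+0+1+0+0+0 mod 2 = 1
  c[28] = d·G[:,28] = (10000010111111101010101001)·(00000000000000000000000100) mod 2 = 0+0+0+0+0+0+0+0+0+0+0+0+0+0+0+0+0+0+0+0+0+0+0+0+0+0 mod 2 = 0
  c[29] = d·G[:,29] = (10000010111111101010101001)·(00000000000000000000000010) mod 2 = 0+0+0+0+0+0+0+0+0+0+0+0+0+0+0+0+0+0+0+0+0+0+0+0+0+0 mod 2 = 0
  c[30] = d·G[:,30] = (10000010111111101010101001)·(00000000000000000000000001) mod 2 = 0+0+0+0+0+0+0+0+0+0+0+0+0+0+0+0+0+0+0+0+0+0+0+0+0+1 mod 2 = 1
Codeword = 1111000000101111111101010101001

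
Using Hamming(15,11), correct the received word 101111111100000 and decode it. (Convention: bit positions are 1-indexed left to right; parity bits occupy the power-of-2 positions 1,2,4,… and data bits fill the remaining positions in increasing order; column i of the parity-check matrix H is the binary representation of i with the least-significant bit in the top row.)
Syndrome s = H · r^T (mod 2), r = 101111111100000:
  s[0] = (101010101010101)·(101111111100000) mod 2 = 1+0+1+0+1+0+1+0+1+0+0+0+0+0+0 mod 2 = 1
  s[1] = (011001100110011)·(101111111100000) mod 2 = 0+0+1+0+0+1+1+0+0+1+0+0+0+0+0 mod 2 = 0
  s[2] = (000111100001111)·(101111111100000) mod 2 = 0+0+0+1+1+1+1+0+0+0+0+0+0+0+0 mod 2 = 0
  s[3] = (000000011111111)·(101111111100000) mod 2 = 0+0+0+0+0+0+0+1+1+1+0+0+0+0+0 mod 2 = 1
Syndrome = 1001
Column 9 of H equals this syndrome → error at bit 9 (1-indexed).
Flip bit 9: 101111111100000 → 101111110100000
Extract data bits at positions {3,5,6,7,9,10,11,12,13,14,15}: 11110100000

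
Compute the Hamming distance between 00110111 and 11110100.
XOR = 11000011, count of 1s = 4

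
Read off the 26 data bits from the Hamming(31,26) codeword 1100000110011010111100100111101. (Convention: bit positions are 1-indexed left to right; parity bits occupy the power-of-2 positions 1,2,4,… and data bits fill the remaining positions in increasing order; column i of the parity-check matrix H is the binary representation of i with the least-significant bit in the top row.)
Parity bits occupy power-of-2 positions; data bits are at positions {3,5,6,7,9,10,11,12,13,14,15,17,18,19,20,21,22,23,24,25,26,27,28,29,30,31} (1-indexed).
Extract: c[3]=0 c[5]=0 c[6]=0 c[7]=0 c[9]=1 c[10]=0 c[11]=0 c[12]=1 c[13]=1 c[14]=0 c[15]=1 c[17]=1 c[18]=1 c[19]=1 c[20]=1 c[21]=0 c[22]=0 c[23]=1 c[24]=0 c[25]=0 c[26]=1 c[27]=1 c[28]=1 c[29]=1 c[30]=0 c[31]=1
Data = 00001001101111100100111101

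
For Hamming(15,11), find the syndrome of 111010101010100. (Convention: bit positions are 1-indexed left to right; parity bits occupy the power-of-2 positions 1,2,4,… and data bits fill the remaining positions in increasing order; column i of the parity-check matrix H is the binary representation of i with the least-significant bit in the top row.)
Syndrome s = H · r^T (mod 2), r = 111010101010100:
  s[0] = (101010101010101)·(111010101010100) mod 2 = 1+0+1+0+1+0+1+0+1+0+1+0+1+0+0 mod 2 = 1
  s[1] = (011001100110011)·(111010101010100) mod 2 = 0+1+1+0+0+0+1+0+0+0+1+0+0+0+0 mod 2 = 0
  s[2] = (000111100001111)·(111010101010100) mod 2 = 0+0+0+0+1+0+1+0+0+0+0+0+1+0+0 mod 2 = 1
  s[3] = (000000011111111)·(111010101010100) mod 2 = 0+0+0+0+0+0+0+0+1+0+1+0+1+0+0 mod 2 = 1
Syndrome = 1011
Non-zero syndrome: error at position 13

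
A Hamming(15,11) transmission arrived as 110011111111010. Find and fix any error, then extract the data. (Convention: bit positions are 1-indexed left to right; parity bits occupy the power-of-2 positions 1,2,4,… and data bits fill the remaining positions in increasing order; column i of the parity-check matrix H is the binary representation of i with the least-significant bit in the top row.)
Syndrome s = H · r^T (mod 2), r = 110011111111010:
  s[0] = (101010101010101)·(110011111111010) mod 2 = 1+0+0+0+1+0+1+0+1+0+1+0+0+0+0 mod 2 = 1
  s[1] = (011001100110011)·(110011111111010) mod 2 = 0+1+0+0+0+1+1+0+0+1+1+0+0+1+0 mod 2 = 0
  s[2] = (000111100001111)·(110011111111010) mod 2 = 0+0+0+0+1+1+1+0+0+0+0+1+0+1+0 mod 2 = 1
  s[3] = (000000011111111)·(110011111111010) mod 2 = 0+0+0+0+0+0+0+1+1+1+1+1+0+1+0 mod 2 = 0
Syndrome = 1010
Column 5 of H equals this syndrome → error at bit 5 (1-indexed).
Flip bit 5: 110011111111010 → 110001111111010
Extract data bits at positions {3,5,6,7,9,10,11,12,13,14,15}: 00111111010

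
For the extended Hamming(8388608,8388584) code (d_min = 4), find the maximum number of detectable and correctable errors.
Detection only: up to d_min − 1 = 3 errors.
Correction: up to ⌊(d_min − 1)/2⌋ = ⌊3/2⌋ = 1 errors.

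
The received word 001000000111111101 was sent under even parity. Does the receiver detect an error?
Sum of received bits: 0+0+1+0+0+0+0+0+0+1+1+1+1+1+1+1+0+1 = 9; 9 mod 2 = 1. Result is 1 ≠ 0 → error detected.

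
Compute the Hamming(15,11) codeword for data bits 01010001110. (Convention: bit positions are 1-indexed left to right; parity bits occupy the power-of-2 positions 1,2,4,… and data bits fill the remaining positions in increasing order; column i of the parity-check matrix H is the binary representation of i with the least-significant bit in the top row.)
Codeword c = d · G (mod 2), d = 01010001110:
  c[0] = d·G[:,0] = (01010001110)·(11011010101) mod 2 = 0+1+0+1+0+0+0+0+1+0+0 mod 2 = 1
  c[1] = d·G[:,1] = (01010001110)·(10110110011) mod 2 = 0+0+0+1+0+0+0+0+0+1+0 mod 2 = 0
  c[2] = d·G[:,2] = (01010001110)·(10000000000) mod 2 = 0+0+0+0+0+0+0+0+0+0+0 mod 2 = 0
  c[3] = d·G[:,3] = (01010001110)·(01110001111) mod 2 = 0+1+0+1+0+0+0+1+1+1+0 mod 2 = 1
  c[4] = d·G[:,4] = (01010001110)·(01000000000) mod 2 = 0+1+0+0+0+0+0+0+0+0+0 mod 2 = 1
  c[5] = d·G[:,5] = (01010001110)·(00100000000) mod 2 = 0+0+0+0+0+0+0+0+0+0+0 mod 2 = 0
  c[6] = d·G[:,6] = (01010001110)·(00010000000) mod 2 = 0+0+0+1+0+0+0+0+0+0+0 mod 2 = 1
  c[7] = d·G[:,7] = (01010001110)·(00001111111) mod 2 = 0+0+0+0+0+0+0+1+1+1+0 mod 2 = 1
  c[8] = d·G[:,8] = (01010001110)·(00001000000) mod 2 = 0+0+0+0+0+0+0+0+0+0+0 mod 2 = 0
  c[9] = d·G[:,9] = (01010001110)·(00000100000) mod 2 = 0+0+0+0+0+0+0+0+0+0+0 mod 2 = 0
  c[10] = d·G[:,10] = (01010001110)·(00000010000) mod 2 = 0+0+0+0+0+0+0+0+0+0+0 mod 2 = 0
  c[11] = d·G[:,11] = (01010001110)·(00000001000) mod 2 = 0+0+0+0+0+0+0+1+0+0+0 mod 2 = 1
  c[12] = d·G[:,12] = (01010001110)·(00000000100) mod 2 = 0+0+0+0+0+0+0+0+1+0+0 mod 2 = 1
  c[13] = d·G[:,13] = (01010001110)·(00000000010) mod 2 = 0+0+0+0+0+0+0+0+0+1+0 mod 2 = 1
  c[14] = d·G[:,14] = (01010001110)·(00000000001) mod 2 = 0+0+0+0+0+0+0+0+0+0+0 mod 2 = 0
Codeword = 100110110001110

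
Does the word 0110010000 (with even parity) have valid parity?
Sum of all bits: 0+1+1+0+0+1+0+0+0+0 = 3; 3 mod 2 = 1. Result is 1 → parity error detected.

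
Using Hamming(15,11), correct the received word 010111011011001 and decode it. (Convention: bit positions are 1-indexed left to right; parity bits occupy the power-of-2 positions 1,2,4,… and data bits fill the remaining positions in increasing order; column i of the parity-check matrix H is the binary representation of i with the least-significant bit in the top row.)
Syndrome s = H · r^T (mod 2), r = 010111011011001:
  s[0] = (101010101010101)·(010111011011001) mod 2 = 0+0+0+0+1+0+0+0+1+0+1+0+0+0+1 mod 2 = 0
  s[1] = (011001100110011)·(010111011011001) mod 2 = 0+1+0+0+0+1+0+0+0+0+1+0+0+0+1 mod 2 = 0
  s[2] = (000111100001111)·(010111011011001) mod 2 = 0+0+0+1+1+1+0+0+0+0+0+1+0+0+1 mod 2 = 1
  s[3] = (000000011111111)·(010111011011001) mod 2 = 0+0+0+0+0+0+0+1+1+0+1+1+0+0+1 mod 2 = 1
Syndrome = 0011
Column 12 of H equals this syndrome → error at bit 12 (1-indexed).
Flip bit 12: 010111011011001 → 010111011010001
Extract data bits at positions {3,5,6,7,9,10,11,12,13,14,15}: 01101010001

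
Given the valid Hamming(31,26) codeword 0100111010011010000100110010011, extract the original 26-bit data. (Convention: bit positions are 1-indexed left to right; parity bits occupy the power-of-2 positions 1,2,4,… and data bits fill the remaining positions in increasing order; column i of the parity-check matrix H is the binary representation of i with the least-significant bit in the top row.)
Parity bits occupy power-of-2 positions; data bits are at positions {3,5,6,7,9,10,11,12,13,14,15,17,18,19,20,21,22,23,24,25,26,27,28,29,30,31} (1-indexed).
Extract: c[3]=0 c[5]=1 c[6]=1 c[7]=1 c[9]=1 c[10]=0 c[11]=0 c[12]=1 c[13]=1 c[14]=0 c[15]=1 c[17]=0 c[18]=0 c[19]=0 c[20]=1 c[21]=0 c[22]=0 c[23]=1 c[24]=1 c[25]=0 c[26]=0 c[27]=1 c[28]=0 c[29]=0 c[30]=1 c[31]=1
Data = 01111001101000100110010011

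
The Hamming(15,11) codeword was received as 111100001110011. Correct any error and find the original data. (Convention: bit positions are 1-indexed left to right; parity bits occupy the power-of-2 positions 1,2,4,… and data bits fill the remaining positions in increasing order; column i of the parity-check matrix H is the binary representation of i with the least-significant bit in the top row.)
Syndrome s = H · r^T (mod 2), r = 111100001110011:
  s[0] = (101010101010101)·(111100001110011) mod 2 = 1+0+1+0+0+0+0+0+1+0+1+0+0+0+1 mod 2 = 1
  s[1] = (011001100110011)·(111100001110011) mod 2 = 0+1+1+0+0+0+0+0+0+1+1+0+0+1+1 mod 2 = 0
  s[2] = (000111100001111)·(111100001110011) mod 2 = 0+0+0+1+0+0+0+0+0+0+0+0+0+1+1 mod 2 = 1
  s[3] = (000000011111111)·(111100001110011) mod 2 = 0+0+0+0+0+0+0+0+1+1+1+0+0+1+1 mod 2 = 1
Syndrome = 1011
Column 13 of H equals this syndrome → error at bit 13 (1-indexed).
Flip bit 13: 111100001110011 → 111100001110111
Extract data bits at positions {3,5,6,7,9,10,11,12,13,14,15}: 10001110111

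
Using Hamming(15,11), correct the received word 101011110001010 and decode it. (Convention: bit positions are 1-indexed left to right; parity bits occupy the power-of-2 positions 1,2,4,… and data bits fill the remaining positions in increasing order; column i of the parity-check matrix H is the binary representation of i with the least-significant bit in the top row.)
Syndrome s = H · r^T (mod 2), r = 101011110001010:
  s[0] = (101010101010101)·(101011110001010) mod 2 = 1+0+1+0+1+0+1+0+0+0+0+0+0+0+0 mod 2 = 0
  s[1] = (011001100110011)·(101011110001010) mod 2 = 0+0+1+0+0+1+1+0+0+0+0+0+0+1+0 mod 2 = 0
  s[2] = (000111100001111)·(101011110001010) mod 2 = 0+0+0+0+1+1+1+0+0+0+0+1+0+1+0 mod 2 = 1
  s[3] = (000000011111111)·(101011110001010) mod 2 = 0+0+0+0+0+0+0+1+0+0+0+1+0+1+0 mod 2 = 1
Syndrome = 0011
Column 12 of H equals this syndrome → error at bit 12 (1-indexed).
Flip bit 12: 101011110001010 → 101011110000010
Extract data bits at positions {3,5,6,7,9,10,11,12,13,14,15}: 11110000010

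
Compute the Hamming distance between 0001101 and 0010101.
XOR = 0011000, count of 1s = 2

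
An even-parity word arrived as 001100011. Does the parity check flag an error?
Sum of received bits: 0+0+1+1+0+0+0+1+1 = 4; 4 mod 2 = 0. Result is 0 → no error detected.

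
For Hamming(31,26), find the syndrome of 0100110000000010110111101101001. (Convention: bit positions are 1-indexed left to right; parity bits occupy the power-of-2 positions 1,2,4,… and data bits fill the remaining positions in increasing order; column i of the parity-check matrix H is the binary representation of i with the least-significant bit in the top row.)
Syndrome s = H · r^T (mod 2), r = 0100110000000010110111101101001:
  s[0] = (1010101010101010101010101010101)·(0100110000000010110111101101001) mod 2 = 0+0+0+0+1+0+0+0+0+0+0+0+0+0+1+0+1+0+0+0+1+0+1+0+1+0+0+0+0+0+1 mod 2 = 1
  s[1] = (0110011001100110011001100110011)·(0100110000000010110111101101001) mod 2 = 0+1+0+0+0+1+0+0+0+0+0+0+0+0+1+0+0+1+0+0+0+1+1+0+0+1+0+0+0+0+1 mod 2 = 0
  s[2] = (0001111000011110000111100001111)·(0100110000000010110111101101001) mod 2 = 0+0+0+0+1+1+0+0+0+0+0+0+0+0+1+0+0+0+0+1+1+1+1+0+0+0+0+1+0+0+1 mod 2 = 1
  s[3] = (0000000111111110000000011111111)·(0100110000000010110111101101001) mod 2 = 0+0+0+0+0+0+0+0+0+0+0+0+0+0+1+0+0+0+0+0+0+0+0+0+1+1+0+1+0+0+1 mod 2 = 1
  s[4] = (0000000000000001111111111111111)·(0100110000000010110111101101001) mod 2 = 0+0+0+0+0+0+0+0+0+0+0+0+0+0+0+0+1+1+0+1+1+1+1+0+1+1+0+1+0+0+1 mod 2 = 0
Syndrome = 10110
Non-zero syndrome: error at position 13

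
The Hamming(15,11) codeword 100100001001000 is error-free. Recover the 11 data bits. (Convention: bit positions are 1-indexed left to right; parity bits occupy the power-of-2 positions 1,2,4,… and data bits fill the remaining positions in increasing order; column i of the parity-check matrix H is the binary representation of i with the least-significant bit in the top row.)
Parity bits occupy power-of-2 positions; data bits are at positions {3,5,6,7,9,10,11,12,13,14,15} (1-indexed).
Extract: c[3]=0 c[5]=0 c[6]=0 c[7]=0 c[9]=1 c[10]=0 c[11]=0 c[12]=1 c[13]=0 c[14]=0 c[15]=0
Data = 00001001000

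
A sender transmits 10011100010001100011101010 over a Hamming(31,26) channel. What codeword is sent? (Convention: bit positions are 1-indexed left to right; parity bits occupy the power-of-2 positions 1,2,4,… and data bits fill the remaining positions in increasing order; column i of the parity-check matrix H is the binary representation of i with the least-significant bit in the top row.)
Codeword c = d · G (mod 2), d = 10011100010001100011101010:
  c[0] = d·G[:,0] = (10011100010001100011101010)·(11011010101101010101010101) mod 2 = 1+0+0+1+1+0+0+0+0+0+0+0+0+1+0+0+0+0+0+1+0+0+0+0+0+0 mod 2 = 1
  c[1] = d·G[:,1] = (10011100010001100011101010)·(10110110011011001100110011) mod 2 = 1+0+0+1+0+1+0+0+0+1+0+0+0+1+0+0+0+0+0+0+1+0+0+0+1+0 mod 2 = 1
  c[2] = d·G[:,2] = (10011100010001100011101010)·(10000000000000000000000000) mod 2 = 1+0+0+0+0+0+0+0+0+0+0+0+0+0+0+0+0+0+0+0+0+0+0+0+0+0 mod 2 = 1
  c[3] = d·G[:,3] = (10011100010001100011101010)·(01110001111000111100001111) mod 2 = 0+0+0+1+0+0+0+0+0+1+0+0+0+0+1+0+0+0+0+0+0+0+1+0+1+0 mod 2 = 1
  c[4] = d·G[:,4] = (10011100010001100011101010)·(01000000000000000000000000) mod 2 = 0+0+0+0+0+0+0+0+0+0+0+0+0+0+0+0+0+0+0+0+0+0+0+0+0+0 mod 2 = 0
  c[5] = d·G[:,5] = (10011100010001100011101010)·(00100000000000000000000000) mod 2 = 0+0+0+0+0+0+0+0+0+0+0+0+0+0+0+0+0+0+0+0+0+0+0+0+0+0 mod 2 = 0
  c[6] = d·G[:,6] = (10011100010001100011101010)·(00010000000000000000000000) mod 2 = 0+0+0+1+0+0+0+0+0+0+0+0+0+0+0+0+0+0+0+0+0+0+0+0+0+0 mod 2 = 1
  c[7] = d·G[:,7] = (10011100010001100011101010)·(00001111111000000011111111) mod 2 = 0+0+0+0+1+1+0+0+0+1+0+0+0+0+0+0+0+0+1+1+1+0+1+0+1+0 mod 2 = 0
  c[8] = d·G[:,8] = (10011100010001100011101010)·(00001000000000000000000000) mod 2 = 0+0+0+0+1+0+0+0+0+0+0+0+0+0+0+0+0+0+0+0+0+0+0+0+0+0 mod 2 = 1
  c[9] = d·G[:,9] = (10011100010001100011101010)·(00000100000000000000000000) mod 2 = 0+0+0+0+0+1+0+0+0+0+0+0+0+0+0+0+0+0+0+0+0+0+0+0+0+0 mod 2 = 1
  c[10] = d·G[:,10] = (10011100010001100011101010)·(00000010000000000000000000) mod 2 = 0+0+0+0+0+0+0+0+0+0+0+0+0+0+0+0+0+0+0+0+0+0+0+0+0+0 mod 2 = 0
  c[11] = d·G[:,11] = (10011100010001100011101010)·(00000001000000000000000000) mod 2 = 0+0+0+0+0+0+0+0+0+0+0+0+0+0+0+0+0+0+0+0+0+0+0+0+0+0 mod 2 = 0
  c[12] = d·G[:,12] = (10011100010001100011101010)·(00000000100000000000000000) mod 2 = 0+0+0+0+0+0+0+0+0+0+0+0+0+0+0+0+0+0+0+0+0+0+0+0+0+0 mod 2 = 0
  c[13] = d·G[:,13] = (10011100010001100011101010)·(00000000010000000000000000) mod 2 = 0+0+0+0+0+0+0+0+0+1+0+0+0+0+0+0+0+0+0+0+0+0+0+0+0+0 mod 2 = 1
  c[14] = d·G[:,14] = (10011100010001100011101010)·(00000000001000000000000000) mod 2 = 0+0+0+0+0+0+0+0+0+0+0+0+0+0+0+0+0+0+0+0+0+0+0+0+0+0 mod 2 = 0
  c[15] = d·G[:,15] = (10011100010001100011101010)·(00000000000111111111111111) mod 2 = 0+0+0+0+0+0+0+0+0+0+0+0+0+1+1+0+0+0+1+1+1+0+1+0+1+0 mod 2 = 1
  c[16] = d·G[:,16] = (10011100010001100011101010)·(00000000000100000000000000) mod 2 = 0+0+0+0+0+0+0+0+0+0+0+0+0+0+0+0+0+0+0+0+0+0+0+0+0+0 mod 2 = 0
  c[17] = d·G[:,17] = (10011100010001100011101010)·(00000000000010000000000000) mod 2 = 0+0+0+0+0+0+0+0+0+0+0+0+0+0+0+0+0+0+0+0+0+0+0+0+0+0 mod 2 = 0
  c[18] = d·G[:,18] = (10011100010001100011101010)·(00000000000001000000000000) mod 2 = 0+0+0+0+0+0+0+0+0+0+0+0+0+1+0+0+0+0+0+0+0+0+0+0+0+0 mod 2 = 1
  c[19] = d·G[:,19] = (10011100010001100011101010)·(00000000000000100000000000) mod 2 = 0+0+0+0+0+0+0+0+0+0+0+0+0+0+1+0+0+0+0+0+0+0+0+0+0+0 mod 2 = 1
  c[20] = d·G[:,20] = (10011100010001100011101010)·(00000000000000010000000000) mod 2 = 0+0+0+0+0+0+0+0+0+0+0+0+0+0+0+0+0+0+0+0+0+0+0+0+0+0 mod 2 = 0
  c[21] = d·G[:,21] = (10011100010001100011101010)·(00000000000000001000000000) mod 2 = 0+0+0+0+0+0+0+0+0+0+0+0+0+0+0+0+0+0+0+0+0+0+0+0+0+0 mod 2 = 0
  c[22] = d·G[:,22] = (10011100010001100011101010)·(00000000000000000100000000) mod 2 = 0+0+0+0+0+0+0+0+0+0+0+0+0+0+0+0+0+0+0+0+0+0+0+0+0+0 mod 2 = 0
  c[23] = d·G[:,23] = (10011100010001100011101010)·(00000000000000000010000000) mod 2 = 0+0+0+0+0+0+0+0+0+0+0+0+0+0+0+0+0+0+1+0+0+0+0+0+0+0 mod 2 = 1
  c[24] = d·G[:,24] = (10011100010001100011101010)·(00000000000000000001000000) mod 2 = 0+0+0+0+0+0+0+0+0+0+0+0+0+0+0+0+0+0+0+1+0+0+0+0+0+0 mod 2 = 1
  c[25] = d·G[:,25] = (10011100010001100011101010)·(00000000000000000000100000) mod 2 = 0+0+0+0+0+0+0+0+0+0+0+0+0+0+0+0+0+0+0+0+1+0+0+0+0+0 mod 2 = 1
  c[26] = d·G[:,26] = (10011100010001100011101010)·(00000000000000000000010000) mod 2 = 0+0+0+0+0+0+0+0+0+0+0+0+0+0+0+0+0+0+0+0+0+0+0+0+0+0 mod 2 = 0
  c[27] = d·G[:,27] = (10011100010001100011101010)·(00000000000000000000001000) mod 2 = 0+0+0+0+0+0+0+0+0+0+0+0+0+0+0+0+0+0+0+0+0+0+1+0+0+0 mod 2 = 1
  c[28] = d·G[:,28] = (10011100010001100011101010)·(00000000000000000000000100) mod 2 = 0+0+0+0+0+0+0+0+0+0+0+0+0+0+0+0+0+0+0+0+0+0+0+0+0+0 mod 2 = 0
  c[29] = d·G[:,29] = (10011100010001100011101010)·(00000000000000000000000010) mod 2 = 0+0+0+0+0+0+0+0+0+0+0+0+0+0+0+0+0+0+0+0+0+0+0+0+1+0 mod 2 = 1
  c[30] = d·G[:,30] = (10011100010001100011101010)·(00000000000000000000000001) mod 2 = 0+0+0+0+0+0+0+0+0+0+0+0+0+0+0+0+0+0+0+0+0+0+0+0+0+0 mod 2 = 0
Codeword = 1111001011000101001100011101010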